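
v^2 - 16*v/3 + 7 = (v - 3)*(v - 7/3)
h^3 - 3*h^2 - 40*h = h*(h - 8)*(h + 5)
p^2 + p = p*(p + 1)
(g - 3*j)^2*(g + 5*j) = g^3 - g^2*j - 21*g*j^2 + 45*j^3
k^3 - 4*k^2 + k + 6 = (k - 3)*(k - 2)*(k + 1)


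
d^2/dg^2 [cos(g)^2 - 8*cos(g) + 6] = 8*cos(g) - 2*cos(2*g)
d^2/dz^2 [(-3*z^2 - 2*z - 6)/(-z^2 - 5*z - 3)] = 2*(-13*z^3 - 9*z^2 + 72*z + 129)/(z^6 + 15*z^5 + 84*z^4 + 215*z^3 + 252*z^2 + 135*z + 27)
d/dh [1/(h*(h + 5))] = (-2*h - 5)/(h^2*(h^2 + 10*h + 25))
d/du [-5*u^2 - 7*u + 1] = -10*u - 7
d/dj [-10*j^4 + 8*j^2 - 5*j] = -40*j^3 + 16*j - 5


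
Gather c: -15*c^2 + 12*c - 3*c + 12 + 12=-15*c^2 + 9*c + 24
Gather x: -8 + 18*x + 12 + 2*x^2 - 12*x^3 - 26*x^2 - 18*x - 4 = -12*x^3 - 24*x^2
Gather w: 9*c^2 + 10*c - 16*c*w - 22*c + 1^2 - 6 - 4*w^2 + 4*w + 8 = 9*c^2 - 12*c - 4*w^2 + w*(4 - 16*c) + 3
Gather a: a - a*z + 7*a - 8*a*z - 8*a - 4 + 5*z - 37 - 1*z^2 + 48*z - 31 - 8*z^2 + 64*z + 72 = -9*a*z - 9*z^2 + 117*z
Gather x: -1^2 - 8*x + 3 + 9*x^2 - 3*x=9*x^2 - 11*x + 2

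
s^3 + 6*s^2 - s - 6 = (s - 1)*(s + 1)*(s + 6)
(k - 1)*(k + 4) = k^2 + 3*k - 4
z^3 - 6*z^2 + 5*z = z*(z - 5)*(z - 1)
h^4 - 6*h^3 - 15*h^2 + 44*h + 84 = (h - 7)*(h - 3)*(h + 2)^2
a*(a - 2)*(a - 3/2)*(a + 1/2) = a^4 - 3*a^3 + 5*a^2/4 + 3*a/2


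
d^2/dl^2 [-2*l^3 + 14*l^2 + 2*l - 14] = 28 - 12*l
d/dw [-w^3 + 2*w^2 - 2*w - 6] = -3*w^2 + 4*w - 2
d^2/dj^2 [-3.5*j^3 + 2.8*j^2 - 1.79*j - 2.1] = 5.6 - 21.0*j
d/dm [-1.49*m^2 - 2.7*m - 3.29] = -2.98*m - 2.7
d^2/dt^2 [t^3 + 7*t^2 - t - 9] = 6*t + 14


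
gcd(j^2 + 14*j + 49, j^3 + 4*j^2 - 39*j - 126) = j + 7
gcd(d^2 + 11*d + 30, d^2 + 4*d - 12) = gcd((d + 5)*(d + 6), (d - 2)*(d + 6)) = d + 6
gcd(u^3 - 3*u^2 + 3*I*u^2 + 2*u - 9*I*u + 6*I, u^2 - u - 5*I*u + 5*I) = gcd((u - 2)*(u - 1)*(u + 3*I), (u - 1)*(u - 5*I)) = u - 1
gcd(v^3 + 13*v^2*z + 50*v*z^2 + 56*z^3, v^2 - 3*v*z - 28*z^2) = v + 4*z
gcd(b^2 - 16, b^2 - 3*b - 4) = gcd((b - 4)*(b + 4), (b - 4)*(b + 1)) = b - 4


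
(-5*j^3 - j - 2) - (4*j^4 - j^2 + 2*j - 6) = -4*j^4 - 5*j^3 + j^2 - 3*j + 4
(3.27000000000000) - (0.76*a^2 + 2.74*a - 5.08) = -0.76*a^2 - 2.74*a + 8.35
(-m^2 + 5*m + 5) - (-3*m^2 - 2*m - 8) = 2*m^2 + 7*m + 13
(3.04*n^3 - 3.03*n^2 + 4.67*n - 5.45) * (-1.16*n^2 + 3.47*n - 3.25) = -3.5264*n^5 + 14.0636*n^4 - 25.8113*n^3 + 32.3744*n^2 - 34.089*n + 17.7125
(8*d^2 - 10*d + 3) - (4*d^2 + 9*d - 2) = 4*d^2 - 19*d + 5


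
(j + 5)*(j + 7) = j^2 + 12*j + 35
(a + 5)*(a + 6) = a^2 + 11*a + 30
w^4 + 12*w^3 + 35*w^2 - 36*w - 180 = (w - 2)*(w + 3)*(w + 5)*(w + 6)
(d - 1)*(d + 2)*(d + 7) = d^3 + 8*d^2 + 5*d - 14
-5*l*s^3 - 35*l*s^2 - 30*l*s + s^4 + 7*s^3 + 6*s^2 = s*(-5*l + s)*(s + 1)*(s + 6)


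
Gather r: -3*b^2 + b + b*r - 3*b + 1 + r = -3*b^2 - 2*b + r*(b + 1) + 1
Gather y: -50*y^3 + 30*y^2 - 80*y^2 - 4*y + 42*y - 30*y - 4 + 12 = -50*y^3 - 50*y^2 + 8*y + 8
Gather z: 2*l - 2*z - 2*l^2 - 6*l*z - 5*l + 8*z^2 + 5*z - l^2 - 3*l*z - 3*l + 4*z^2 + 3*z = -3*l^2 - 6*l + 12*z^2 + z*(6 - 9*l)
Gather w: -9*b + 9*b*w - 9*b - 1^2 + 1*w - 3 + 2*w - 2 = -18*b + w*(9*b + 3) - 6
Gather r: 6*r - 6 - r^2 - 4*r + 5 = -r^2 + 2*r - 1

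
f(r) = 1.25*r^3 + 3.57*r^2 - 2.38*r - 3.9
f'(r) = 3.75*r^2 + 7.14*r - 2.38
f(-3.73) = -10.22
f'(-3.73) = 23.16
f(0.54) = -3.95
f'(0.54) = 2.57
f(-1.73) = 4.43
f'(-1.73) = -3.51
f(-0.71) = -0.86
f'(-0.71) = -5.56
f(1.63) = 7.12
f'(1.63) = 19.22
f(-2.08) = 5.25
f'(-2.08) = -1.01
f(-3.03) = 1.31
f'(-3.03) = 10.41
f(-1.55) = 3.71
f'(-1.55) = -4.44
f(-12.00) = -1621.26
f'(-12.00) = 451.94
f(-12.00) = -1621.26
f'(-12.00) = 451.94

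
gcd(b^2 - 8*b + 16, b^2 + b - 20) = b - 4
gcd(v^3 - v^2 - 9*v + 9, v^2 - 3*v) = v - 3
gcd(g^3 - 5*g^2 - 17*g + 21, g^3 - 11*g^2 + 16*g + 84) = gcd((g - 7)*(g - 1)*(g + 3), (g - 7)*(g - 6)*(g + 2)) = g - 7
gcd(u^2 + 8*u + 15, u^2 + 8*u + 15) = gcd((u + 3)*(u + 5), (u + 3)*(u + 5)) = u^2 + 8*u + 15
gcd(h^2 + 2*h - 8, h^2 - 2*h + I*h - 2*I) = h - 2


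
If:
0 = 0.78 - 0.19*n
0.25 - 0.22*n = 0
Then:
No Solution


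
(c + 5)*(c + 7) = c^2 + 12*c + 35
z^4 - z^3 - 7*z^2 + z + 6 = (z - 3)*(z - 1)*(z + 1)*(z + 2)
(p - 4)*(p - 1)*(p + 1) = p^3 - 4*p^2 - p + 4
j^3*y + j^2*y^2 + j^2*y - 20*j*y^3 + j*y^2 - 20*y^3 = (j - 4*y)*(j + 5*y)*(j*y + y)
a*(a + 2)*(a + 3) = a^3 + 5*a^2 + 6*a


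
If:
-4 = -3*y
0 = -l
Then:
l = 0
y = 4/3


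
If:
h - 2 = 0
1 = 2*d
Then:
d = 1/2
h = 2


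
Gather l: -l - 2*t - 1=-l - 2*t - 1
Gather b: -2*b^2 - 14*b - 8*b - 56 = -2*b^2 - 22*b - 56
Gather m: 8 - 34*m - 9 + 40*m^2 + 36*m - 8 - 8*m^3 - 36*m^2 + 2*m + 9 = -8*m^3 + 4*m^2 + 4*m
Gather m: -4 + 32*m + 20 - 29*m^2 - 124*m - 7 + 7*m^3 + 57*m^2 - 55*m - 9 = 7*m^3 + 28*m^2 - 147*m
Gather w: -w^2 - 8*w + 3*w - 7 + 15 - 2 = -w^2 - 5*w + 6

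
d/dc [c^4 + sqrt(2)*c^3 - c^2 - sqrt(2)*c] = 4*c^3 + 3*sqrt(2)*c^2 - 2*c - sqrt(2)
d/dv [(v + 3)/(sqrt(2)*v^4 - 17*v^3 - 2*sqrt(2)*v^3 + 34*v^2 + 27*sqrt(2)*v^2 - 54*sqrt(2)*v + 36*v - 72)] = (sqrt(2)*v^4 - 17*v^3 - 2*sqrt(2)*v^3 + 34*v^2 + 27*sqrt(2)*v^2 - 54*sqrt(2)*v + 36*v - (v + 3)*(4*sqrt(2)*v^3 - 51*v^2 - 6*sqrt(2)*v^2 + 68*v + 54*sqrt(2)*v - 54*sqrt(2) + 36) - 72)/(sqrt(2)*v^4 - 17*v^3 - 2*sqrt(2)*v^3 + 34*v^2 + 27*sqrt(2)*v^2 - 54*sqrt(2)*v + 36*v - 72)^2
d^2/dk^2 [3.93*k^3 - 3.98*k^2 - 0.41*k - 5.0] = 23.58*k - 7.96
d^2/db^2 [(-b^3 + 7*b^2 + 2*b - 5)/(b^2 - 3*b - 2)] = 6*(4*b^3 + 3*b^2 + 15*b - 13)/(b^6 - 9*b^5 + 21*b^4 + 9*b^3 - 42*b^2 - 36*b - 8)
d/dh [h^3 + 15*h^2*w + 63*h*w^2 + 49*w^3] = 3*h^2 + 30*h*w + 63*w^2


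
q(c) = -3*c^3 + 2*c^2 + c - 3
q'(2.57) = -48.16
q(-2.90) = 84.09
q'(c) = -9*c^2 + 4*c + 1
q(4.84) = -291.45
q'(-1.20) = -16.76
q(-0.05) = -3.04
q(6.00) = -573.00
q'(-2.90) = -86.29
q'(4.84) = -190.47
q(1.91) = -14.70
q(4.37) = -210.80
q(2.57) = -38.14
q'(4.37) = -153.39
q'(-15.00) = -2084.00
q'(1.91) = -24.19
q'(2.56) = -47.74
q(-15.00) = 10557.00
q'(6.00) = -299.00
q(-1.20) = 3.86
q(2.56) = -37.66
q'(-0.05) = 0.78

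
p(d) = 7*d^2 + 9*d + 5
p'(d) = 14*d + 9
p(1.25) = 27.19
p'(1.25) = 26.50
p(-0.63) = 2.11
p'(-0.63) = 0.18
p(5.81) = 293.58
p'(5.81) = 90.34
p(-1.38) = 5.91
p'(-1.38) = -10.32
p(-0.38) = 2.59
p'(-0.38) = 3.68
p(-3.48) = 58.45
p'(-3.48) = -39.72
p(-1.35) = 5.61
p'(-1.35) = -9.90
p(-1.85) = 12.31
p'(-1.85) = -16.90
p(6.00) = 311.00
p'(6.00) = 93.00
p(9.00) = 653.00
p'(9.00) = 135.00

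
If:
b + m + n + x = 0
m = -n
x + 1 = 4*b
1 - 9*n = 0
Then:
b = 1/5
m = -1/9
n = 1/9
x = -1/5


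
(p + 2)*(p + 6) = p^2 + 8*p + 12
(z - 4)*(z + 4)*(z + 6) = z^3 + 6*z^2 - 16*z - 96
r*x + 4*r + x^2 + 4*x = (r + x)*(x + 4)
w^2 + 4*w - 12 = (w - 2)*(w + 6)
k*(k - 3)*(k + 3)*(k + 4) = k^4 + 4*k^3 - 9*k^2 - 36*k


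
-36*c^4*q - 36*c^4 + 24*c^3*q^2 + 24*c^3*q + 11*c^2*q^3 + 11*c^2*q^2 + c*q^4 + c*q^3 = (-c + q)*(6*c + q)^2*(c*q + c)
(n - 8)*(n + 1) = n^2 - 7*n - 8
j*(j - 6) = j^2 - 6*j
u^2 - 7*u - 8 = (u - 8)*(u + 1)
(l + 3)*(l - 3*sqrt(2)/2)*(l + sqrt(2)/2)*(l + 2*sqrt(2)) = l^4 + sqrt(2)*l^3 + 3*l^3 - 11*l^2/2 + 3*sqrt(2)*l^2 - 33*l/2 - 3*sqrt(2)*l - 9*sqrt(2)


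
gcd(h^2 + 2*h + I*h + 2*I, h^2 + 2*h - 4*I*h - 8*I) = h + 2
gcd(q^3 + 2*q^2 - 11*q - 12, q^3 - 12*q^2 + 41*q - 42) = q - 3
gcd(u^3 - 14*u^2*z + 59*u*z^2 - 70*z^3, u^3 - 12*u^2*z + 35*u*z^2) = u^2 - 12*u*z + 35*z^2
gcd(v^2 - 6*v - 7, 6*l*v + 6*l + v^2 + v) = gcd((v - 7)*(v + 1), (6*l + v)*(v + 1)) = v + 1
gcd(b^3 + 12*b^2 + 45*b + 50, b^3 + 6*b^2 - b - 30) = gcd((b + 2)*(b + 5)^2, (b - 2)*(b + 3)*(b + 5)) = b + 5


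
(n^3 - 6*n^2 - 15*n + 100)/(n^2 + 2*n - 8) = (n^2 - 10*n + 25)/(n - 2)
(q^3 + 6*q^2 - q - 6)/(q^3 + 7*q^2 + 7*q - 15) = (q^2 + 7*q + 6)/(q^2 + 8*q + 15)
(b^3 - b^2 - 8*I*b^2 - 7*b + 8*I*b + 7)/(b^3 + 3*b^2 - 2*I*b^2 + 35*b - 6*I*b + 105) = (b^2 - b*(1 + I) + I)/(b^2 + b*(3 + 5*I) + 15*I)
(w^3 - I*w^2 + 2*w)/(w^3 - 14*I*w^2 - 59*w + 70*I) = w*(w + I)/(w^2 - 12*I*w - 35)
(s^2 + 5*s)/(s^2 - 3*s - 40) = s/(s - 8)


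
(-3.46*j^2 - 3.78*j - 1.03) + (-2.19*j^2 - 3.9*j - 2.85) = -5.65*j^2 - 7.68*j - 3.88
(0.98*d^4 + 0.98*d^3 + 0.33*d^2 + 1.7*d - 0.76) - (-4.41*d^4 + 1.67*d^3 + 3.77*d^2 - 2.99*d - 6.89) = 5.39*d^4 - 0.69*d^3 - 3.44*d^2 + 4.69*d + 6.13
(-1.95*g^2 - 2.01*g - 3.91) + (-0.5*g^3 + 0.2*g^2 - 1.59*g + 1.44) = -0.5*g^3 - 1.75*g^2 - 3.6*g - 2.47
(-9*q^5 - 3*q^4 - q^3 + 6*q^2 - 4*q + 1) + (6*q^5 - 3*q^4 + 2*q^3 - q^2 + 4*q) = -3*q^5 - 6*q^4 + q^3 + 5*q^2 + 1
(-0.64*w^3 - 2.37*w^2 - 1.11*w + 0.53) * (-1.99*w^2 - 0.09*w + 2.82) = 1.2736*w^5 + 4.7739*w^4 + 0.6174*w^3 - 7.6382*w^2 - 3.1779*w + 1.4946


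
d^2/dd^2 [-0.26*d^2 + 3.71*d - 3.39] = -0.520000000000000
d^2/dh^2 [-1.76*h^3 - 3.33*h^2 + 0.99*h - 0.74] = -10.56*h - 6.66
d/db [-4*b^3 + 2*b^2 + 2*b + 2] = -12*b^2 + 4*b + 2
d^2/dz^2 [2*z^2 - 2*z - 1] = 4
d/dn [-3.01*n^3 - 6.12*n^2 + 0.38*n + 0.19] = -9.03*n^2 - 12.24*n + 0.38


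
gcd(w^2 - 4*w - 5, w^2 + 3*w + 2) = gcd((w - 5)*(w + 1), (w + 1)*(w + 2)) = w + 1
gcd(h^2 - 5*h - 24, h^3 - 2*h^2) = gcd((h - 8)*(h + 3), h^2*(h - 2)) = 1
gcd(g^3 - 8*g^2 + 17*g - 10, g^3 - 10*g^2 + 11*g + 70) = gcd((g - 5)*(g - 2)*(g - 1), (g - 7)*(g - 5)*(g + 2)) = g - 5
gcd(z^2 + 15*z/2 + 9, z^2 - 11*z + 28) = 1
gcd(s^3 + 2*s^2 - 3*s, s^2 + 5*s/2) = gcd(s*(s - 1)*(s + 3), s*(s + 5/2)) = s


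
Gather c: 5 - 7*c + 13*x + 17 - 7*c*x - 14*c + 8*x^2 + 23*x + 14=c*(-7*x - 21) + 8*x^2 + 36*x + 36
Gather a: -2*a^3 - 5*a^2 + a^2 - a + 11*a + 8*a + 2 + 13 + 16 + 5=-2*a^3 - 4*a^2 + 18*a + 36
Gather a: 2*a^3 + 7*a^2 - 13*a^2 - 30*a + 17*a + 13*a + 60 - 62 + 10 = 2*a^3 - 6*a^2 + 8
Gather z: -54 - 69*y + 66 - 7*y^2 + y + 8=-7*y^2 - 68*y + 20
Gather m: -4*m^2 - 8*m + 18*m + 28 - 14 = -4*m^2 + 10*m + 14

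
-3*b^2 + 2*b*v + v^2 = (-b + v)*(3*b + v)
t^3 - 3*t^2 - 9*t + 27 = (t - 3)^2*(t + 3)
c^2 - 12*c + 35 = (c - 7)*(c - 5)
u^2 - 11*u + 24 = (u - 8)*(u - 3)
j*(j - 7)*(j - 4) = j^3 - 11*j^2 + 28*j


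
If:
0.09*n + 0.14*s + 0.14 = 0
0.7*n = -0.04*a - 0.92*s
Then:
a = 4.22222222222222*s + 27.2222222222222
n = -1.55555555555556*s - 1.55555555555556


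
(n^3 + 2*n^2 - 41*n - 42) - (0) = n^3 + 2*n^2 - 41*n - 42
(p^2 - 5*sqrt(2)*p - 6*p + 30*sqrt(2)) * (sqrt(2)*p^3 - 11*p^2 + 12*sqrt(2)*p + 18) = sqrt(2)*p^5 - 21*p^4 - 6*sqrt(2)*p^4 + 67*sqrt(2)*p^3 + 126*p^3 - 402*sqrt(2)*p^2 - 102*p^2 - 90*sqrt(2)*p + 612*p + 540*sqrt(2)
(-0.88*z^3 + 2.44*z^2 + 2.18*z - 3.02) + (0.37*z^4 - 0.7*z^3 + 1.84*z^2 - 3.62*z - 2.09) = 0.37*z^4 - 1.58*z^3 + 4.28*z^2 - 1.44*z - 5.11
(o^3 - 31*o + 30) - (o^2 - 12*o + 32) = o^3 - o^2 - 19*o - 2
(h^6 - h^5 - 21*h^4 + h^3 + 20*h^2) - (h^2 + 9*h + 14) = h^6 - h^5 - 21*h^4 + h^3 + 19*h^2 - 9*h - 14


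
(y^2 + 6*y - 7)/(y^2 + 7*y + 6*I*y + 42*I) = (y - 1)/(y + 6*I)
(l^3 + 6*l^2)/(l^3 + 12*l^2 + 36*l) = l/(l + 6)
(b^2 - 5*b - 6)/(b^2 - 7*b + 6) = (b + 1)/(b - 1)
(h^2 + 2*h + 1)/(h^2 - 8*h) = (h^2 + 2*h + 1)/(h*(h - 8))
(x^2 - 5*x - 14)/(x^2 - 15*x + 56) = (x + 2)/(x - 8)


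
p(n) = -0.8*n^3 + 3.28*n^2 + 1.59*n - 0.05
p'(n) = -2.4*n^2 + 6.56*n + 1.59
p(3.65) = 10.55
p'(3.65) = -6.44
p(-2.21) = 21.09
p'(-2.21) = -24.63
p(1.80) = 8.77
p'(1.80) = 5.62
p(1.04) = 4.25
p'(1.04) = 5.82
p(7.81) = -168.67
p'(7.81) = -93.57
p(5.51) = -25.54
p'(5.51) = -35.13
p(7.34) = -128.02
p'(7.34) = -79.56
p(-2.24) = 21.84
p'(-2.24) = -25.15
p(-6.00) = 281.29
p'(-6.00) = -124.17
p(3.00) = 12.64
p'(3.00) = -0.33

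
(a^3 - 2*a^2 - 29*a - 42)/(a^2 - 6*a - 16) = (a^2 - 4*a - 21)/(a - 8)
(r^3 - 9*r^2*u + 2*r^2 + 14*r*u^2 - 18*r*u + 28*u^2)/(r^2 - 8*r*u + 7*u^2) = (r^2 - 2*r*u + 2*r - 4*u)/(r - u)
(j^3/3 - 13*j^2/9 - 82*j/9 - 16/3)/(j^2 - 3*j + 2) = (3*j^3 - 13*j^2 - 82*j - 48)/(9*(j^2 - 3*j + 2))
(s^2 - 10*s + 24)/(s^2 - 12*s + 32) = (s - 6)/(s - 8)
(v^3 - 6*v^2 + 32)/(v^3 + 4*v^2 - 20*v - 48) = (v - 4)/(v + 6)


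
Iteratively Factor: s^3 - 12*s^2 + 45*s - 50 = (s - 5)*(s^2 - 7*s + 10) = (s - 5)*(s - 2)*(s - 5)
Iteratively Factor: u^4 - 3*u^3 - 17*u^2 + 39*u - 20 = (u + 4)*(u^3 - 7*u^2 + 11*u - 5) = (u - 1)*(u + 4)*(u^2 - 6*u + 5) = (u - 1)^2*(u + 4)*(u - 5)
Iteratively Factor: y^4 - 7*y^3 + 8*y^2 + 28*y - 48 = (y - 3)*(y^3 - 4*y^2 - 4*y + 16) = (y - 3)*(y - 2)*(y^2 - 2*y - 8) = (y - 3)*(y - 2)*(y + 2)*(y - 4)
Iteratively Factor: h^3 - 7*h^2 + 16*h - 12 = (h - 2)*(h^2 - 5*h + 6) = (h - 2)^2*(h - 3)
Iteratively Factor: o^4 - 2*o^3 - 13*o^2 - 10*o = (o - 5)*(o^3 + 3*o^2 + 2*o) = (o - 5)*(o + 2)*(o^2 + o) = (o - 5)*(o + 1)*(o + 2)*(o)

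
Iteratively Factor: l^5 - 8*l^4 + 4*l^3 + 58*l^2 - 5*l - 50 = (l - 5)*(l^4 - 3*l^3 - 11*l^2 + 3*l + 10) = (l - 5)*(l - 1)*(l^3 - 2*l^2 - 13*l - 10) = (l - 5)*(l - 1)*(l + 1)*(l^2 - 3*l - 10) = (l - 5)^2*(l - 1)*(l + 1)*(l + 2)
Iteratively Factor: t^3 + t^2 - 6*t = (t - 2)*(t^2 + 3*t) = (t - 2)*(t + 3)*(t)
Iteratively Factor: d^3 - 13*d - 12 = (d - 4)*(d^2 + 4*d + 3) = (d - 4)*(d + 3)*(d + 1)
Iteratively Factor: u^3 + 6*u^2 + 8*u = (u)*(u^2 + 6*u + 8) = u*(u + 4)*(u + 2)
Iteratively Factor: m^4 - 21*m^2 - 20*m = (m + 4)*(m^3 - 4*m^2 - 5*m) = (m + 1)*(m + 4)*(m^2 - 5*m) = m*(m + 1)*(m + 4)*(m - 5)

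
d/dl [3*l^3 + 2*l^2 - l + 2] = 9*l^2 + 4*l - 1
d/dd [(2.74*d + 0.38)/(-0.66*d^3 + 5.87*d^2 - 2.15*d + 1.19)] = (3.6168*d^3 - 15.3314*d^2 - 4.4612*d + 4.0776)/(0.4356*d^6 - 7.7484*d^5 + 37.2949*d^4 - 26.8118*d^3 + 18.5931*d^2 - 5.117*d + 1.4161)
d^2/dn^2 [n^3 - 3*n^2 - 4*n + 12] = 6*n - 6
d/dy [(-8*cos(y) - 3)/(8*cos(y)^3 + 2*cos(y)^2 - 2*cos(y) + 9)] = 2*(-64*cos(y)^3 - 44*cos(y)^2 - 6*cos(y) + 39)*sin(y)/(4*cos(y) + cos(2*y) + 2*cos(3*y) + 10)^2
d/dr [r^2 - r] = 2*r - 1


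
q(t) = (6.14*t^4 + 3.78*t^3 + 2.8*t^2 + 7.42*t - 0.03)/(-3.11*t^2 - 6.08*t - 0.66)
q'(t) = (6.22*t + 6.08)*(6.14*t^4 + 3.78*t^3 + 2.8*t^2 + 7.42*t - 0.03)/(-3.11*t^2 - 6.08*t - 0.66)^2 + (24.56*t^3 + 11.34*t^2 + 5.6*t + 7.42)/(-3.11*t^2 - 6.08*t - 0.66)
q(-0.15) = -5.99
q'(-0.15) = -132.17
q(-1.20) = 0.60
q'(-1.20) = -12.16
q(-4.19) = -54.81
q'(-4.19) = 17.74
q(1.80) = -5.02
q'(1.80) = -5.11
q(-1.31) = 2.36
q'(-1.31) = -20.60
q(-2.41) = -37.48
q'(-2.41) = -12.28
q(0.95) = -1.92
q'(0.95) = -2.27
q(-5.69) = -86.71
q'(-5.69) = 24.57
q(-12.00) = -322.47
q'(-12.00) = 49.95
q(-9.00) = -190.49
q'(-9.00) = 38.02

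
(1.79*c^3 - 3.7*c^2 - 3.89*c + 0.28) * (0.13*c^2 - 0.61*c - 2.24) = 0.2327*c^5 - 1.5729*c^4 - 2.2583*c^3 + 10.6973*c^2 + 8.5428*c - 0.6272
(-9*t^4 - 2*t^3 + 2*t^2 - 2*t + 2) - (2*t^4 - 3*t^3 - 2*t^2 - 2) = -11*t^4 + t^3 + 4*t^2 - 2*t + 4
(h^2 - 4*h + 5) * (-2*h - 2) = -2*h^3 + 6*h^2 - 2*h - 10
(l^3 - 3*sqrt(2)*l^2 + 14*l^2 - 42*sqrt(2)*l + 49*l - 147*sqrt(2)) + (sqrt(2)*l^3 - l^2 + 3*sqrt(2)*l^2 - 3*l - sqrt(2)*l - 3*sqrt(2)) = l^3 + sqrt(2)*l^3 + 13*l^2 - 43*sqrt(2)*l + 46*l - 150*sqrt(2)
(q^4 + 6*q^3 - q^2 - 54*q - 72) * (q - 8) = q^5 - 2*q^4 - 49*q^3 - 46*q^2 + 360*q + 576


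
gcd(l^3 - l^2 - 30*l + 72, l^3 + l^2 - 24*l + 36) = l^2 + 3*l - 18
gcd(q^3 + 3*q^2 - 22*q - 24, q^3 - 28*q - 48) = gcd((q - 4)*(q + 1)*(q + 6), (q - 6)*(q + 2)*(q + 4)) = 1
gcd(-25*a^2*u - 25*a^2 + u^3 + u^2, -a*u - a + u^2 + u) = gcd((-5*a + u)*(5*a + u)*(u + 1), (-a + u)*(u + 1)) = u + 1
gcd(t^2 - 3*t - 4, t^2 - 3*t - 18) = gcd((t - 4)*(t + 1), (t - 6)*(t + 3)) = 1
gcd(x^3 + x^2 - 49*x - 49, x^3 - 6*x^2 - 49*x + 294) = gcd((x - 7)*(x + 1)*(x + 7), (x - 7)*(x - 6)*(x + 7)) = x^2 - 49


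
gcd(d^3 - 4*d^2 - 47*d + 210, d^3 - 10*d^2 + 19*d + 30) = d^2 - 11*d + 30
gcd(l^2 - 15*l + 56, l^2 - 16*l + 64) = l - 8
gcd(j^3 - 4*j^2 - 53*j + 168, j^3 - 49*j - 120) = j - 8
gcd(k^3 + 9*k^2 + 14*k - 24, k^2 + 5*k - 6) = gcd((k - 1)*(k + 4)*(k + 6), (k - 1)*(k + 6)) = k^2 + 5*k - 6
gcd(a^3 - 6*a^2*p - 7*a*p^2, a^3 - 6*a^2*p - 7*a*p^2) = -a^3 + 6*a^2*p + 7*a*p^2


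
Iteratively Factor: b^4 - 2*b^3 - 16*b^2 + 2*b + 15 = (b - 1)*(b^3 - b^2 - 17*b - 15) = (b - 1)*(b + 3)*(b^2 - 4*b - 5) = (b - 1)*(b + 1)*(b + 3)*(b - 5)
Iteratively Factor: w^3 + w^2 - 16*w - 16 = (w + 4)*(w^2 - 3*w - 4) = (w + 1)*(w + 4)*(w - 4)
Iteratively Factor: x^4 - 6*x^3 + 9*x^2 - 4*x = (x)*(x^3 - 6*x^2 + 9*x - 4) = x*(x - 4)*(x^2 - 2*x + 1) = x*(x - 4)*(x - 1)*(x - 1)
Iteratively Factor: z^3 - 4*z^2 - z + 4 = (z - 1)*(z^2 - 3*z - 4) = (z - 1)*(z + 1)*(z - 4)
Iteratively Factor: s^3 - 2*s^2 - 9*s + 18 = (s + 3)*(s^2 - 5*s + 6) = (s - 3)*(s + 3)*(s - 2)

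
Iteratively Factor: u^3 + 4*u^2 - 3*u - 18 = (u - 2)*(u^2 + 6*u + 9) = (u - 2)*(u + 3)*(u + 3)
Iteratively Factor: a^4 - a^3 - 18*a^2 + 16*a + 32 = (a - 4)*(a^3 + 3*a^2 - 6*a - 8) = (a - 4)*(a - 2)*(a^2 + 5*a + 4) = (a - 4)*(a - 2)*(a + 1)*(a + 4)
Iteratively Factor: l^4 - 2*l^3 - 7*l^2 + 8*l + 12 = (l + 2)*(l^3 - 4*l^2 + l + 6) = (l - 3)*(l + 2)*(l^2 - l - 2) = (l - 3)*(l - 2)*(l + 2)*(l + 1)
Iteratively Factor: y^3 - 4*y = (y - 2)*(y^2 + 2*y) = (y - 2)*(y + 2)*(y)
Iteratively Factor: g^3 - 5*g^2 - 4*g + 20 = (g - 2)*(g^2 - 3*g - 10) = (g - 5)*(g - 2)*(g + 2)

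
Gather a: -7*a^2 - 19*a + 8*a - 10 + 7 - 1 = -7*a^2 - 11*a - 4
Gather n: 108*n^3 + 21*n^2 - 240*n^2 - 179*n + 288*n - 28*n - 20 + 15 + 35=108*n^3 - 219*n^2 + 81*n + 30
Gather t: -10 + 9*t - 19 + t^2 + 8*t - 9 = t^2 + 17*t - 38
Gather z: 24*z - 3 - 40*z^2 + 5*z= -40*z^2 + 29*z - 3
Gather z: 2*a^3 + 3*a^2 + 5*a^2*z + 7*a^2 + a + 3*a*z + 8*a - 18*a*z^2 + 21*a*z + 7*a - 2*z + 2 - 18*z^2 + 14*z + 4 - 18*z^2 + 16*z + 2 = 2*a^3 + 10*a^2 + 16*a + z^2*(-18*a - 36) + z*(5*a^2 + 24*a + 28) + 8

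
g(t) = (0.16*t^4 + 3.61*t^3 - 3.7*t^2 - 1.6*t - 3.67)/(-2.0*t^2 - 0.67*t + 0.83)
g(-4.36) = 9.00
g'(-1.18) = 19.34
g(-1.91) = 7.16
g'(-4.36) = -0.95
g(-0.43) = -5.28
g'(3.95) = -2.45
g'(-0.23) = 1.91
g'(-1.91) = 0.45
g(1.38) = 0.73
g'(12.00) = -3.70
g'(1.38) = -3.85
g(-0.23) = -4.03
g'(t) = (4.0*t + 0.67)*(0.16*t^4 + 3.61*t^3 - 3.7*t^2 - 1.6*t - 3.67)/(-2.0*t^2 - 0.67*t + 0.83)^2 + (0.64*t^3 + 10.83*t^2 - 7.4*t - 1.6)/(-2.0*t^2 - 0.67*t + 0.83) = (-0.64*t^5 - 7.5416*t^4 - 4.3062*t^3 + 8.2679*t^2 - 20.822*t - 3.7869)/(4.0*t^4 + 2.68*t^3 - 2.8711*t^2 - 1.1122*t + 0.6889)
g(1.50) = 0.30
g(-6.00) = 10.42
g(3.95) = -5.87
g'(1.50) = -3.39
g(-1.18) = 10.78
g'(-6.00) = -0.76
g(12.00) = -30.49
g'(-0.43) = 12.12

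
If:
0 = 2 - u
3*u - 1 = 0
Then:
No Solution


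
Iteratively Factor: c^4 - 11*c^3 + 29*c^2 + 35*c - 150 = (c - 5)*(c^3 - 6*c^2 - c + 30) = (c - 5)*(c - 3)*(c^2 - 3*c - 10) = (c - 5)^2*(c - 3)*(c + 2)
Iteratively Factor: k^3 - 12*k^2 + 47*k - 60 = (k - 5)*(k^2 - 7*k + 12) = (k - 5)*(k - 4)*(k - 3)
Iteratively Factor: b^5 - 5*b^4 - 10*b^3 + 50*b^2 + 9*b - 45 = (b + 1)*(b^4 - 6*b^3 - 4*b^2 + 54*b - 45) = (b - 5)*(b + 1)*(b^3 - b^2 - 9*b + 9) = (b - 5)*(b + 1)*(b + 3)*(b^2 - 4*b + 3) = (b - 5)*(b - 3)*(b + 1)*(b + 3)*(b - 1)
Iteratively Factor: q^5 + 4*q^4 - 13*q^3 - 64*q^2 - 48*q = (q)*(q^4 + 4*q^3 - 13*q^2 - 64*q - 48) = q*(q + 3)*(q^3 + q^2 - 16*q - 16) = q*(q + 1)*(q + 3)*(q^2 - 16) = q*(q - 4)*(q + 1)*(q + 3)*(q + 4)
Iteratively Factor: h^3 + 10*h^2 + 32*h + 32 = (h + 2)*(h^2 + 8*h + 16) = (h + 2)*(h + 4)*(h + 4)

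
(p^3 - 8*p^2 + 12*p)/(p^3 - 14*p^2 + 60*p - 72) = p/(p - 6)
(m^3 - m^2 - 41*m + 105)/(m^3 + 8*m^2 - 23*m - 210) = (m - 3)/(m + 6)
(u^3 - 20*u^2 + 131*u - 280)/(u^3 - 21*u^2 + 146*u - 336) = (u - 5)/(u - 6)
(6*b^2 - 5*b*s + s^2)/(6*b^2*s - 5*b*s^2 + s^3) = 1/s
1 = 1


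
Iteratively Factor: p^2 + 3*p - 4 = (p + 4)*(p - 1)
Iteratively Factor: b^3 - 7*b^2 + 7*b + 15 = (b - 3)*(b^2 - 4*b - 5) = (b - 3)*(b + 1)*(b - 5)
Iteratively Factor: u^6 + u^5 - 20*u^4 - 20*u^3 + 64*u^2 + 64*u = (u + 1)*(u^5 - 20*u^3 + 64*u) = (u - 2)*(u + 1)*(u^4 + 2*u^3 - 16*u^2 - 32*u) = u*(u - 2)*(u + 1)*(u^3 + 2*u^2 - 16*u - 32) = u*(u - 2)*(u + 1)*(u + 4)*(u^2 - 2*u - 8) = u*(u - 4)*(u - 2)*(u + 1)*(u + 4)*(u + 2)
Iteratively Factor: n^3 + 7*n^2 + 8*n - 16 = (n - 1)*(n^2 + 8*n + 16) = (n - 1)*(n + 4)*(n + 4)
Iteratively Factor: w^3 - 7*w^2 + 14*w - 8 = (w - 4)*(w^2 - 3*w + 2) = (w - 4)*(w - 1)*(w - 2)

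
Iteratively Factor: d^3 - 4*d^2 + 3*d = (d - 1)*(d^2 - 3*d) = d*(d - 1)*(d - 3)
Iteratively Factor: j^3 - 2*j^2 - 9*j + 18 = (j + 3)*(j^2 - 5*j + 6) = (j - 2)*(j + 3)*(j - 3)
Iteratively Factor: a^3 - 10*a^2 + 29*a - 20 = (a - 1)*(a^2 - 9*a + 20) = (a - 5)*(a - 1)*(a - 4)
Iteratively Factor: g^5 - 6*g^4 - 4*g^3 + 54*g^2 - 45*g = (g)*(g^4 - 6*g^3 - 4*g^2 + 54*g - 45) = g*(g - 1)*(g^3 - 5*g^2 - 9*g + 45) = g*(g - 3)*(g - 1)*(g^2 - 2*g - 15) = g*(g - 5)*(g - 3)*(g - 1)*(g + 3)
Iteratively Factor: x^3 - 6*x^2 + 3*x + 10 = (x + 1)*(x^2 - 7*x + 10) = (x - 5)*(x + 1)*(x - 2)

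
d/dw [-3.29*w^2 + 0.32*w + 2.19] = 0.32 - 6.58*w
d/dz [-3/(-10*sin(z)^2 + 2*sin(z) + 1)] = 6*(1 - 10*sin(z))*cos(z)/(-10*sin(z)^2 + 2*sin(z) + 1)^2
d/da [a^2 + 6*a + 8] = 2*a + 6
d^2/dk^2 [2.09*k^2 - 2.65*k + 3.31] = 4.18000000000000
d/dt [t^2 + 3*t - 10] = 2*t + 3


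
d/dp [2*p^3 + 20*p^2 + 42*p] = 6*p^2 + 40*p + 42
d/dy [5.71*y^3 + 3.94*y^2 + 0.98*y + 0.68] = 17.13*y^2 + 7.88*y + 0.98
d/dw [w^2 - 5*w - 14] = 2*w - 5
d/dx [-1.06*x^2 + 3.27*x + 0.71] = 3.27 - 2.12*x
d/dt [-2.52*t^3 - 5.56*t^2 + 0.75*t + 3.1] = -7.56*t^2 - 11.12*t + 0.75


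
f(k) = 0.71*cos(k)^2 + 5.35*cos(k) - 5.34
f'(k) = -1.42*sin(k)*cos(k) - 5.35*sin(k)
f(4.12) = -8.11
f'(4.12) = 3.78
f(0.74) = -1.00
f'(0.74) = -4.31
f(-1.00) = -2.24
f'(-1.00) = 5.15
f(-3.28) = -9.94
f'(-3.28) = -0.54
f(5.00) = -3.77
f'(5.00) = 5.52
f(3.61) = -9.55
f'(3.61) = 1.84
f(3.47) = -9.77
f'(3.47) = 1.29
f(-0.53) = -0.20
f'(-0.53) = 3.32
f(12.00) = -0.32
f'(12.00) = 3.51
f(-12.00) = -0.32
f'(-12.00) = -3.51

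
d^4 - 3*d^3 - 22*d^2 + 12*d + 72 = (d - 6)*(d - 2)*(d + 2)*(d + 3)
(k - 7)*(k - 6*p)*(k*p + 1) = k^3*p - 6*k^2*p^2 - 7*k^2*p + k^2 + 42*k*p^2 - 6*k*p - 7*k + 42*p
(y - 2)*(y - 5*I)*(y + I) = y^3 - 2*y^2 - 4*I*y^2 + 5*y + 8*I*y - 10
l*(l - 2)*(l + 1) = l^3 - l^2 - 2*l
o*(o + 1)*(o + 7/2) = o^3 + 9*o^2/2 + 7*o/2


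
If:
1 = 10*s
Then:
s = 1/10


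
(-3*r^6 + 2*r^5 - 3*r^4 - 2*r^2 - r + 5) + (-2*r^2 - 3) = -3*r^6 + 2*r^5 - 3*r^4 - 4*r^2 - r + 2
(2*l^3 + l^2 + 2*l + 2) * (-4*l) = -8*l^4 - 4*l^3 - 8*l^2 - 8*l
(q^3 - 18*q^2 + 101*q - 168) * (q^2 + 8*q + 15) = q^5 - 10*q^4 - 28*q^3 + 370*q^2 + 171*q - 2520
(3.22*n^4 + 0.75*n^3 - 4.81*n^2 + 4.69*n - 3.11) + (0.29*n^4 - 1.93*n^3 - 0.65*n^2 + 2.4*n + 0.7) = 3.51*n^4 - 1.18*n^3 - 5.46*n^2 + 7.09*n - 2.41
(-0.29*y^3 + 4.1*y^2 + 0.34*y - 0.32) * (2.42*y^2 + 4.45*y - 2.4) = -0.7018*y^5 + 8.6315*y^4 + 19.7638*y^3 - 9.1014*y^2 - 2.24*y + 0.768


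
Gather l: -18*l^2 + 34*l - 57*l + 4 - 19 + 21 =-18*l^2 - 23*l + 6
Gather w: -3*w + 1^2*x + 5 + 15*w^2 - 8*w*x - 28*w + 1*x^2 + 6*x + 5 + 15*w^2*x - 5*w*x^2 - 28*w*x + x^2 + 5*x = w^2*(15*x + 15) + w*(-5*x^2 - 36*x - 31) + 2*x^2 + 12*x + 10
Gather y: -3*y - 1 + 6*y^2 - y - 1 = 6*y^2 - 4*y - 2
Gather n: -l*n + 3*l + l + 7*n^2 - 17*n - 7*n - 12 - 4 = 4*l + 7*n^2 + n*(-l - 24) - 16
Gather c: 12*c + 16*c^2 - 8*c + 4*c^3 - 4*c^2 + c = 4*c^3 + 12*c^2 + 5*c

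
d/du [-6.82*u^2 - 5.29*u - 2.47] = -13.64*u - 5.29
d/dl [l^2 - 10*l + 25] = 2*l - 10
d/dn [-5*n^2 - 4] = -10*n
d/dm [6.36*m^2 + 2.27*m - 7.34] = 12.72*m + 2.27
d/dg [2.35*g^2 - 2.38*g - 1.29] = 4.7*g - 2.38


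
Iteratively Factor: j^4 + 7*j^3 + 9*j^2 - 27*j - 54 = (j + 3)*(j^3 + 4*j^2 - 3*j - 18) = (j - 2)*(j + 3)*(j^2 + 6*j + 9) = (j - 2)*(j + 3)^2*(j + 3)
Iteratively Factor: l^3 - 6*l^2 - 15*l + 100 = (l - 5)*(l^2 - l - 20) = (l - 5)*(l + 4)*(l - 5)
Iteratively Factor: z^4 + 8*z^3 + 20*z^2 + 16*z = (z + 2)*(z^3 + 6*z^2 + 8*z) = (z + 2)^2*(z^2 + 4*z) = (z + 2)^2*(z + 4)*(z)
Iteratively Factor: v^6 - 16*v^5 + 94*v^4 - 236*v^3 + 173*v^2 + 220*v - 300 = (v - 3)*(v^5 - 13*v^4 + 55*v^3 - 71*v^2 - 40*v + 100) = (v - 3)*(v - 2)*(v^4 - 11*v^3 + 33*v^2 - 5*v - 50) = (v - 5)*(v - 3)*(v - 2)*(v^3 - 6*v^2 + 3*v + 10) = (v - 5)*(v - 3)*(v - 2)^2*(v^2 - 4*v - 5) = (v - 5)*(v - 3)*(v - 2)^2*(v + 1)*(v - 5)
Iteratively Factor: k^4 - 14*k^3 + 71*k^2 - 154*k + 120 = (k - 5)*(k^3 - 9*k^2 + 26*k - 24) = (k - 5)*(k - 2)*(k^2 - 7*k + 12) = (k - 5)*(k - 4)*(k - 2)*(k - 3)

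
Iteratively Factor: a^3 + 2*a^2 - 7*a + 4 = (a + 4)*(a^2 - 2*a + 1) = (a - 1)*(a + 4)*(a - 1)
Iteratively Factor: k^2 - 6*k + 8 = (k - 2)*(k - 4)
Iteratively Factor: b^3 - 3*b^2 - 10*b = (b)*(b^2 - 3*b - 10) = b*(b - 5)*(b + 2)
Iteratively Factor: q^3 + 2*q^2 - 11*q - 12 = (q + 1)*(q^2 + q - 12) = (q - 3)*(q + 1)*(q + 4)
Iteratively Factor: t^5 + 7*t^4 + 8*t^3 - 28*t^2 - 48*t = (t + 3)*(t^4 + 4*t^3 - 4*t^2 - 16*t) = (t - 2)*(t + 3)*(t^3 + 6*t^2 + 8*t) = t*(t - 2)*(t + 3)*(t^2 + 6*t + 8) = t*(t - 2)*(t + 2)*(t + 3)*(t + 4)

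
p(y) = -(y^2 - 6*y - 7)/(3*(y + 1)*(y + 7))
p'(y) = -(2*y - 6)/(3*(y + 1)*(y + 7)) + (y^2 - 6*y - 7)/(3*(y + 1)*(y + 7)^2) + (y^2 - 6*y - 7)/(3*(y + 1)^2*(y + 7))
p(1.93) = 0.19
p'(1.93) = -0.06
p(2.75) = 0.15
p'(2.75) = -0.05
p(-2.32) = 0.66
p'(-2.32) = -0.21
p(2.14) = 0.18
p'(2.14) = -0.06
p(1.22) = 0.23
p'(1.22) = -0.07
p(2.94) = 0.14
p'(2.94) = -0.05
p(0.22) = 0.31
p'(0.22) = -0.09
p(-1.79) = 0.56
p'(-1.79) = -0.17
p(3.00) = 0.13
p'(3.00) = -0.05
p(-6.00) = 4.33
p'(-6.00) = -4.67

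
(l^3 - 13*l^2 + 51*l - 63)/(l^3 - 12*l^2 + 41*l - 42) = (l - 3)/(l - 2)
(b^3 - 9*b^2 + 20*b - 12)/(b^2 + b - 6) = (b^2 - 7*b + 6)/(b + 3)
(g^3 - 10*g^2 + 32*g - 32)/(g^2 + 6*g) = (g^3 - 10*g^2 + 32*g - 32)/(g*(g + 6))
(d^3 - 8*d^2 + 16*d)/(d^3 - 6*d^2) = (d^2 - 8*d + 16)/(d*(d - 6))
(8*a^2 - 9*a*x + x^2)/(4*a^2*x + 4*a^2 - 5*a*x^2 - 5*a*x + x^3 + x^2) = (-8*a + x)/(-4*a*x - 4*a + x^2 + x)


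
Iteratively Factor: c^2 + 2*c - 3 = (c - 1)*(c + 3)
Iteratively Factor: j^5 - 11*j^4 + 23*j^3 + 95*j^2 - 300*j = (j)*(j^4 - 11*j^3 + 23*j^2 + 95*j - 300) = j*(j + 3)*(j^3 - 14*j^2 + 65*j - 100) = j*(j - 5)*(j + 3)*(j^2 - 9*j + 20) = j*(j - 5)^2*(j + 3)*(j - 4)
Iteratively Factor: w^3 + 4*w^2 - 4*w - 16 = (w + 4)*(w^2 - 4) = (w - 2)*(w + 4)*(w + 2)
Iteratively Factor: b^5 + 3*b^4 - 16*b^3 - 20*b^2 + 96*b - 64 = (b - 2)*(b^4 + 5*b^3 - 6*b^2 - 32*b + 32) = (b - 2)*(b + 4)*(b^3 + b^2 - 10*b + 8) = (b - 2)*(b + 4)^2*(b^2 - 3*b + 2) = (b - 2)^2*(b + 4)^2*(b - 1)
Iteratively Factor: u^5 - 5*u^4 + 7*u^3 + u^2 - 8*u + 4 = (u - 2)*(u^4 - 3*u^3 + u^2 + 3*u - 2) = (u - 2)*(u + 1)*(u^3 - 4*u^2 + 5*u - 2) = (u - 2)*(u - 1)*(u + 1)*(u^2 - 3*u + 2) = (u - 2)*(u - 1)^2*(u + 1)*(u - 2)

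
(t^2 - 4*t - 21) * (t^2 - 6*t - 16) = t^4 - 10*t^3 - 13*t^2 + 190*t + 336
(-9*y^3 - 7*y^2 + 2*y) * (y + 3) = -9*y^4 - 34*y^3 - 19*y^2 + 6*y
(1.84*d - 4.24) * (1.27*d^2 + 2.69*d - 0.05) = 2.3368*d^3 - 0.4352*d^2 - 11.4976*d + 0.212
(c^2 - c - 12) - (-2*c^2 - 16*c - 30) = 3*c^2 + 15*c + 18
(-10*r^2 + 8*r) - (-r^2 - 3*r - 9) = -9*r^2 + 11*r + 9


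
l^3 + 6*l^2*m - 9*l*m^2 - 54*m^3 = (l - 3*m)*(l + 3*m)*(l + 6*m)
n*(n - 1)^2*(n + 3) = n^4 + n^3 - 5*n^2 + 3*n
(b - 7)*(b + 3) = b^2 - 4*b - 21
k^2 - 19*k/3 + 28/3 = (k - 4)*(k - 7/3)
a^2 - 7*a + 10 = (a - 5)*(a - 2)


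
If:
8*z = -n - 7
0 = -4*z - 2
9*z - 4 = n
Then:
No Solution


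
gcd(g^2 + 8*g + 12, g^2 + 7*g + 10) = g + 2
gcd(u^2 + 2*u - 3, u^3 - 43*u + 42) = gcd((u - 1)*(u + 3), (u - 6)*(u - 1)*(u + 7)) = u - 1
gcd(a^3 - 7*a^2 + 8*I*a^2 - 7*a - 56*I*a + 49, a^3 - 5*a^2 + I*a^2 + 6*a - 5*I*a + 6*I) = a + I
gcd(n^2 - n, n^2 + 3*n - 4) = n - 1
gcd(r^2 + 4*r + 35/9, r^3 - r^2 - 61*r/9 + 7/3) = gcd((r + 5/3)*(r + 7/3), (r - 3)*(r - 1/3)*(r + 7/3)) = r + 7/3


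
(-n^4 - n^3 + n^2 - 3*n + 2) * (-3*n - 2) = 3*n^5 + 5*n^4 - n^3 + 7*n^2 - 4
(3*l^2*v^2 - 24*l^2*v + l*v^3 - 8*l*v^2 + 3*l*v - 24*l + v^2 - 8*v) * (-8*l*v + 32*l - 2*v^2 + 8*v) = -24*l^3*v^3 + 288*l^3*v^2 - 768*l^3*v - 14*l^2*v^4 + 168*l^2*v^3 - 472*l^2*v^2 + 288*l^2*v - 768*l^2 - 2*l*v^5 + 24*l*v^4 - 78*l*v^3 + 168*l*v^2 - 448*l*v - 2*v^4 + 24*v^3 - 64*v^2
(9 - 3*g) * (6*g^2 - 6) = -18*g^3 + 54*g^2 + 18*g - 54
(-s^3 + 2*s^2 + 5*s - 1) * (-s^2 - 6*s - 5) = s^5 + 4*s^4 - 12*s^3 - 39*s^2 - 19*s + 5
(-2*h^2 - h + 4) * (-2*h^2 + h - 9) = 4*h^4 + 9*h^2 + 13*h - 36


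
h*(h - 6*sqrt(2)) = h^2 - 6*sqrt(2)*h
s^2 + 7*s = s*(s + 7)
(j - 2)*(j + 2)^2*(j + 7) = j^4 + 9*j^3 + 10*j^2 - 36*j - 56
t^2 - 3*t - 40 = (t - 8)*(t + 5)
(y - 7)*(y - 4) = y^2 - 11*y + 28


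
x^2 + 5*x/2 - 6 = (x - 3/2)*(x + 4)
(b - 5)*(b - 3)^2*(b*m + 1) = b^4*m - 11*b^3*m + b^3 + 39*b^2*m - 11*b^2 - 45*b*m + 39*b - 45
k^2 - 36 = (k - 6)*(k + 6)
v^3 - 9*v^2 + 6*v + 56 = (v - 7)*(v - 4)*(v + 2)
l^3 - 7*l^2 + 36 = (l - 6)*(l - 3)*(l + 2)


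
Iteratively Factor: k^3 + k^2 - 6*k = (k)*(k^2 + k - 6) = k*(k - 2)*(k + 3)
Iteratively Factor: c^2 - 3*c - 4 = (c - 4)*(c + 1)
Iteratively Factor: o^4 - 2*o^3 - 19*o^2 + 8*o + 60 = (o + 3)*(o^3 - 5*o^2 - 4*o + 20) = (o - 2)*(o + 3)*(o^2 - 3*o - 10) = (o - 5)*(o - 2)*(o + 3)*(o + 2)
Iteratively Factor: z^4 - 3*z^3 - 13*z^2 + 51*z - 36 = (z - 3)*(z^3 - 13*z + 12) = (z - 3)*(z - 1)*(z^2 + z - 12) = (z - 3)*(z - 1)*(z + 4)*(z - 3)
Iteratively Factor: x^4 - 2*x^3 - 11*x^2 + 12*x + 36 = (x - 3)*(x^3 + x^2 - 8*x - 12) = (x - 3)^2*(x^2 + 4*x + 4) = (x - 3)^2*(x + 2)*(x + 2)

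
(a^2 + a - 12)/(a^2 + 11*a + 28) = (a - 3)/(a + 7)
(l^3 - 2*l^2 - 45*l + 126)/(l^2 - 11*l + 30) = (l^2 + 4*l - 21)/(l - 5)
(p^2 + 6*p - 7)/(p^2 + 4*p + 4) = (p^2 + 6*p - 7)/(p^2 + 4*p + 4)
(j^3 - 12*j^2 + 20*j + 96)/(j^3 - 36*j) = (j^2 - 6*j - 16)/(j*(j + 6))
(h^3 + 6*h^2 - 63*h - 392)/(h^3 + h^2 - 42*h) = (h^2 - h - 56)/(h*(h - 6))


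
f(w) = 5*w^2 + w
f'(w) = 10*w + 1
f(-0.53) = 0.87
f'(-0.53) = -4.30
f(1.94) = 20.76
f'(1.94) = 20.40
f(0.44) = 1.41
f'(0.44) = 5.40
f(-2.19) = 21.79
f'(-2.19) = -20.90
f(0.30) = 0.75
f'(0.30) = 4.00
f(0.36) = 1.01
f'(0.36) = 4.60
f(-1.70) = 12.75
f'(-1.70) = -16.00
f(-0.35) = 0.26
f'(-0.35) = -2.50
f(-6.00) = 174.00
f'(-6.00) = -59.00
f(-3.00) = 42.00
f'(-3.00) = -29.00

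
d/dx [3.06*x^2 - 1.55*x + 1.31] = 6.12*x - 1.55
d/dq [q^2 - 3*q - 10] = 2*q - 3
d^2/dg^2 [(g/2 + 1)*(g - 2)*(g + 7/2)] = 3*g + 7/2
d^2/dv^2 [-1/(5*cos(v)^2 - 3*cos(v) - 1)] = (-100*sin(v)^4 + 79*sin(v)^2 - 213*cos(v)/4 + 45*cos(3*v)/4 + 49)/(5*sin(v)^2 + 3*cos(v) - 4)^3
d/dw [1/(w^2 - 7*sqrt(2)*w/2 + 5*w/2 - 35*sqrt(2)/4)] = 8*(-4*w - 5 + 7*sqrt(2))/(4*w^2 - 14*sqrt(2)*w + 10*w - 35*sqrt(2))^2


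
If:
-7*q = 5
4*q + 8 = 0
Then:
No Solution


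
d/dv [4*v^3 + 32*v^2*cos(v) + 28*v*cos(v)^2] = -32*v^2*sin(v) + 12*v^2 - 28*v*sin(2*v) + 64*v*cos(v) + 28*cos(v)^2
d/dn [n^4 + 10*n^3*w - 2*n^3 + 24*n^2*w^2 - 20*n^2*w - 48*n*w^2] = 4*n^3 + 30*n^2*w - 6*n^2 + 48*n*w^2 - 40*n*w - 48*w^2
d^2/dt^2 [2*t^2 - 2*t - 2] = 4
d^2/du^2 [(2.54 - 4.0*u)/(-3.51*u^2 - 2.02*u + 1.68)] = ((1.6708 - 84.24*u)*(3.51*u^2 + 2.02*u - 1.68) + (4.0*u - 2.54)*(7.02*u + 2.02)*(14.04*u + 4.04))/(3.51*u^2 + 2.02*u - 1.68)^3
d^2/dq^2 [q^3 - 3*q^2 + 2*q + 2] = 6*q - 6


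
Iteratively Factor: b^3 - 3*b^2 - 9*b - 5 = (b + 1)*(b^2 - 4*b - 5) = (b - 5)*(b + 1)*(b + 1)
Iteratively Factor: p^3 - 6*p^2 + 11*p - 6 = (p - 2)*(p^2 - 4*p + 3) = (p - 2)*(p - 1)*(p - 3)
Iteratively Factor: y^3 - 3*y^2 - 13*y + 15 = (y - 5)*(y^2 + 2*y - 3) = (y - 5)*(y + 3)*(y - 1)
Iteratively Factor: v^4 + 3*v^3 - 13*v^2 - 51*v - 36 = (v - 4)*(v^3 + 7*v^2 + 15*v + 9) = (v - 4)*(v + 3)*(v^2 + 4*v + 3) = (v - 4)*(v + 1)*(v + 3)*(v + 3)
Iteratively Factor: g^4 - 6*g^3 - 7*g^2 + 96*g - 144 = (g + 4)*(g^3 - 10*g^2 + 33*g - 36) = (g - 3)*(g + 4)*(g^2 - 7*g + 12) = (g - 3)^2*(g + 4)*(g - 4)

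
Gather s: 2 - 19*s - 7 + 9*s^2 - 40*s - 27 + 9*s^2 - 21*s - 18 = 18*s^2 - 80*s - 50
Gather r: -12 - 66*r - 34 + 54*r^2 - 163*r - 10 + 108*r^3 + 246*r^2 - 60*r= 108*r^3 + 300*r^2 - 289*r - 56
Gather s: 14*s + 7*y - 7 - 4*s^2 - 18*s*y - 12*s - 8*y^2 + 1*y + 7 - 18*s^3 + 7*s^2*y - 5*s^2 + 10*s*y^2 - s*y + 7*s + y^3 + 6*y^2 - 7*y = -18*s^3 + s^2*(7*y - 9) + s*(10*y^2 - 19*y + 9) + y^3 - 2*y^2 + y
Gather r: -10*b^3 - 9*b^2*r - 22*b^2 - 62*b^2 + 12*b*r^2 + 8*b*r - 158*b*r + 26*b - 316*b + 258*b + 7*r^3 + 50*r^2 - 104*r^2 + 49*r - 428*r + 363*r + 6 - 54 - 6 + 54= -10*b^3 - 84*b^2 - 32*b + 7*r^3 + r^2*(12*b - 54) + r*(-9*b^2 - 150*b - 16)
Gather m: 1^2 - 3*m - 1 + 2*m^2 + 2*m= 2*m^2 - m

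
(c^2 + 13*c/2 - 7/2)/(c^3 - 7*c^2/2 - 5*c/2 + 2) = (c + 7)/(c^2 - 3*c - 4)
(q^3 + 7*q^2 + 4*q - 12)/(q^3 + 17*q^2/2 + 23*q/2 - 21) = 2*(q + 2)/(2*q + 7)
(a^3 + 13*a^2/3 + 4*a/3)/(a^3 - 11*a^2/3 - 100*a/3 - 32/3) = a/(a - 8)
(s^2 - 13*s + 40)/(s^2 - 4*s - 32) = (s - 5)/(s + 4)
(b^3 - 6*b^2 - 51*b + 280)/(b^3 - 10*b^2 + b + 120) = (b + 7)/(b + 3)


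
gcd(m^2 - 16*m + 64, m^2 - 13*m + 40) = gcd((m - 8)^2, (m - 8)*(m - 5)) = m - 8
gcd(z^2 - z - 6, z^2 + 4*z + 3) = 1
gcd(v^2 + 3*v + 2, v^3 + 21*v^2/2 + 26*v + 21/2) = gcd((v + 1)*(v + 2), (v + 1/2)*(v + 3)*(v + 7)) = 1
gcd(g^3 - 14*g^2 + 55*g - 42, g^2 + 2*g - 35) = 1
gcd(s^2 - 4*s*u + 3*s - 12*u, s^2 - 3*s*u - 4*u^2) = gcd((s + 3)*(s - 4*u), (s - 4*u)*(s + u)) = s - 4*u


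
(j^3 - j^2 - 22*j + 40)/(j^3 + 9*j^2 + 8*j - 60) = (j - 4)/(j + 6)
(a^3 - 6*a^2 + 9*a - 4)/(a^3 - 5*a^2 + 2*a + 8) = (a^2 - 2*a + 1)/(a^2 - a - 2)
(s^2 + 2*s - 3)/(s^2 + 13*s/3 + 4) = 3*(s - 1)/(3*s + 4)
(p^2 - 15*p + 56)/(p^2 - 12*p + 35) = (p - 8)/(p - 5)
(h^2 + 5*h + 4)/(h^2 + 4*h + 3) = (h + 4)/(h + 3)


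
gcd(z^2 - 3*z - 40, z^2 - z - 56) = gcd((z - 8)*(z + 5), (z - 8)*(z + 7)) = z - 8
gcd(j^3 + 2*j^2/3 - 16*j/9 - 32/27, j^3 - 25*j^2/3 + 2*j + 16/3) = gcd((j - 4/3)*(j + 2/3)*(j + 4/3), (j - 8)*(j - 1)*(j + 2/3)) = j + 2/3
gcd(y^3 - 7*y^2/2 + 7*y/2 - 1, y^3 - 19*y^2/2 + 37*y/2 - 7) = y^2 - 5*y/2 + 1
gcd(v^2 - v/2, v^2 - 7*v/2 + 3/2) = v - 1/2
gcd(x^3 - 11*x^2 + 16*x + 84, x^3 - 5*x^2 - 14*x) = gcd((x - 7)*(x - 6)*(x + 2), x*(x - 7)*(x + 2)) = x^2 - 5*x - 14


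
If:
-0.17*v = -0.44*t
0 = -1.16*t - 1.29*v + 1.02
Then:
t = 0.23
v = 0.59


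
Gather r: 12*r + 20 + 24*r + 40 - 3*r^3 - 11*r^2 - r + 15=-3*r^3 - 11*r^2 + 35*r + 75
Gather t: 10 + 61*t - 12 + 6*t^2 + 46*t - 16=6*t^2 + 107*t - 18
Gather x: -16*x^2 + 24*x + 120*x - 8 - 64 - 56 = -16*x^2 + 144*x - 128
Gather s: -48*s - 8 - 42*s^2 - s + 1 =-42*s^2 - 49*s - 7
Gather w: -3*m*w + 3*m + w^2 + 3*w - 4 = 3*m + w^2 + w*(3 - 3*m) - 4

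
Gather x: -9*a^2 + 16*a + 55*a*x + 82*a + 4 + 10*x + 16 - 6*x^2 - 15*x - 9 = -9*a^2 + 98*a - 6*x^2 + x*(55*a - 5) + 11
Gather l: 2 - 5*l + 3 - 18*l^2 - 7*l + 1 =-18*l^2 - 12*l + 6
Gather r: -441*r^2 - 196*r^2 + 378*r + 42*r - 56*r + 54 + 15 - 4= -637*r^2 + 364*r + 65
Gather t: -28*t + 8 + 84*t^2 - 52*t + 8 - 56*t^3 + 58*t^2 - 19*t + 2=-56*t^3 + 142*t^2 - 99*t + 18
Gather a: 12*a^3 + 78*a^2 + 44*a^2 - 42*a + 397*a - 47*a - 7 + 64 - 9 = 12*a^3 + 122*a^2 + 308*a + 48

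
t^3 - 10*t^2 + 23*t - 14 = (t - 7)*(t - 2)*(t - 1)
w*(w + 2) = w^2 + 2*w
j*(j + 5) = j^2 + 5*j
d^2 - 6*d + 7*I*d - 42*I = (d - 6)*(d + 7*I)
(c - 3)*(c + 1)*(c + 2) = c^3 - 7*c - 6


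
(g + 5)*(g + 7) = g^2 + 12*g + 35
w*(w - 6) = w^2 - 6*w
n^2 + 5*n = n*(n + 5)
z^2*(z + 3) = z^3 + 3*z^2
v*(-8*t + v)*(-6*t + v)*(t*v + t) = 48*t^3*v^2 + 48*t^3*v - 14*t^2*v^3 - 14*t^2*v^2 + t*v^4 + t*v^3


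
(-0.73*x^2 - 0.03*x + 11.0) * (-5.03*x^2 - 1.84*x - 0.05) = 3.6719*x^4 + 1.4941*x^3 - 55.2383*x^2 - 20.2385*x - 0.55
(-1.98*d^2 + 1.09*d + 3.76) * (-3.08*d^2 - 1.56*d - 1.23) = 6.0984*d^4 - 0.2684*d^3 - 10.8458*d^2 - 7.2063*d - 4.6248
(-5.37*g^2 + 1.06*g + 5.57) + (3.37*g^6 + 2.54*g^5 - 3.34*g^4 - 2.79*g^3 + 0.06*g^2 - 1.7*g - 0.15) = 3.37*g^6 + 2.54*g^5 - 3.34*g^4 - 2.79*g^3 - 5.31*g^2 - 0.64*g + 5.42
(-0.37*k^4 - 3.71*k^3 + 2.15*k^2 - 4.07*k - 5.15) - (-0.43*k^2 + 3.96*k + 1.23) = -0.37*k^4 - 3.71*k^3 + 2.58*k^2 - 8.03*k - 6.38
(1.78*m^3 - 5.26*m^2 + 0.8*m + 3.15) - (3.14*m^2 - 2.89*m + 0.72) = 1.78*m^3 - 8.4*m^2 + 3.69*m + 2.43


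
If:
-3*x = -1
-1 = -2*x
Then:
No Solution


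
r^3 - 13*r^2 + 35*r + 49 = (r - 7)^2*(r + 1)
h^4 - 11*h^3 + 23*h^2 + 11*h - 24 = (h - 8)*(h - 3)*(h - 1)*(h + 1)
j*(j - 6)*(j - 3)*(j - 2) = j^4 - 11*j^3 + 36*j^2 - 36*j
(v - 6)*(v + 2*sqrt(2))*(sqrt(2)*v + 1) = sqrt(2)*v^3 - 6*sqrt(2)*v^2 + 5*v^2 - 30*v + 2*sqrt(2)*v - 12*sqrt(2)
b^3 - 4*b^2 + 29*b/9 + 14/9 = (b - 7/3)*(b - 2)*(b + 1/3)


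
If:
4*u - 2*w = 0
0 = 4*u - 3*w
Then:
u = 0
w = 0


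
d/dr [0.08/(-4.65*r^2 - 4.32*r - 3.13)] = (0.744*r + 0.3456)/(4.65*r^2 + 4.32*r + 3.13)^2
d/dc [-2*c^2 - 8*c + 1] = -4*c - 8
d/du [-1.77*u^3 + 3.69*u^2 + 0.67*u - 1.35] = -5.31*u^2 + 7.38*u + 0.67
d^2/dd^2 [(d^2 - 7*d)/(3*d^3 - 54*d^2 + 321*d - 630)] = 2*(d^3 - 90*d + 330)/(3*(d^6 - 33*d^5 + 453*d^4 - 3311*d^3 + 13590*d^2 - 29700*d + 27000))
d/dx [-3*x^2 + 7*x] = 7 - 6*x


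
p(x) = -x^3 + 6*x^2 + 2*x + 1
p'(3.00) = 11.00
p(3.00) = 34.00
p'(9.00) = -133.00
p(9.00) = -224.00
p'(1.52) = 13.31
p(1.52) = 14.39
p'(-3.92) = -91.14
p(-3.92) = 145.59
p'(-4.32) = -105.83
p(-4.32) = 184.96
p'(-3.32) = -70.91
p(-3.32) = 97.09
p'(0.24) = 4.71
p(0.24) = 1.81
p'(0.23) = 4.60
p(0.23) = 1.77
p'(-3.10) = -64.03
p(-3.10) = 82.25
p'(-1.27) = -18.08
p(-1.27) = 10.19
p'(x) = -3*x^2 + 12*x + 2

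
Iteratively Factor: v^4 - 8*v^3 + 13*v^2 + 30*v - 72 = (v - 3)*(v^3 - 5*v^2 - 2*v + 24) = (v - 3)*(v + 2)*(v^2 - 7*v + 12) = (v - 4)*(v - 3)*(v + 2)*(v - 3)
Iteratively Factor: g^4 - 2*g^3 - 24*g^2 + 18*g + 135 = (g - 3)*(g^3 + g^2 - 21*g - 45) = (g - 3)*(g + 3)*(g^2 - 2*g - 15) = (g - 5)*(g - 3)*(g + 3)*(g + 3)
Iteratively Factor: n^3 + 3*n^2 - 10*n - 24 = (n + 4)*(n^2 - n - 6) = (n - 3)*(n + 4)*(n + 2)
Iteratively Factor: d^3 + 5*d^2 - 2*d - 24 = (d + 3)*(d^2 + 2*d - 8) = (d + 3)*(d + 4)*(d - 2)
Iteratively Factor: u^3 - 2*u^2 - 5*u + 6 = (u - 3)*(u^2 + u - 2) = (u - 3)*(u - 1)*(u + 2)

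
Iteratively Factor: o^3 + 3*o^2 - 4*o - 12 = (o + 2)*(o^2 + o - 6) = (o - 2)*(o + 2)*(o + 3)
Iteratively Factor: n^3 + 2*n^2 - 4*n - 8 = (n + 2)*(n^2 - 4) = (n + 2)^2*(n - 2)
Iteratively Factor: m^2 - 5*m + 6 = (m - 3)*(m - 2)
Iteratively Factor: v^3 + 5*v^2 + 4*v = (v + 4)*(v^2 + v) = (v + 1)*(v + 4)*(v)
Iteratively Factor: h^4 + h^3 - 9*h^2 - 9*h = (h - 3)*(h^3 + 4*h^2 + 3*h) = h*(h - 3)*(h^2 + 4*h + 3) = h*(h - 3)*(h + 1)*(h + 3)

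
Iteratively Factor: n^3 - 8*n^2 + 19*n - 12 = (n - 1)*(n^2 - 7*n + 12) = (n - 3)*(n - 1)*(n - 4)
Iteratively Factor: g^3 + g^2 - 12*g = (g)*(g^2 + g - 12) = g*(g + 4)*(g - 3)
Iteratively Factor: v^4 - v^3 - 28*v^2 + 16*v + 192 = (v - 4)*(v^3 + 3*v^2 - 16*v - 48) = (v - 4)*(v + 4)*(v^2 - v - 12) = (v - 4)*(v + 3)*(v + 4)*(v - 4)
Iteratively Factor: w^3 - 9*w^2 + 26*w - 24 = (w - 3)*(w^2 - 6*w + 8) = (w - 4)*(w - 3)*(w - 2)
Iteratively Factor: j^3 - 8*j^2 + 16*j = (j - 4)*(j^2 - 4*j) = (j - 4)^2*(j)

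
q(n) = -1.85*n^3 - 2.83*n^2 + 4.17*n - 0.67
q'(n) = -5.55*n^2 - 5.66*n + 4.17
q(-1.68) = -6.89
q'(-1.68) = -1.99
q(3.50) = -100.06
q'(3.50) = -83.63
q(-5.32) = 175.60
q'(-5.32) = -122.80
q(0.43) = 0.45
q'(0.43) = 0.71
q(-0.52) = -3.34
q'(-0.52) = 5.61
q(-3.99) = 55.15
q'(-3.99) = -61.60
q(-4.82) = 120.65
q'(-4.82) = -97.49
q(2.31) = -28.94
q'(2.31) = -38.52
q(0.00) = -0.67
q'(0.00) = 4.17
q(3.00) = -63.58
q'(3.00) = -62.76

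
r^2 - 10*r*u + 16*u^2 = (r - 8*u)*(r - 2*u)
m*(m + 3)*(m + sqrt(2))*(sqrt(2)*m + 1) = sqrt(2)*m^4 + 3*m^3 + 3*sqrt(2)*m^3 + sqrt(2)*m^2 + 9*m^2 + 3*sqrt(2)*m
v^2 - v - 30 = (v - 6)*(v + 5)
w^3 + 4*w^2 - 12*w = w*(w - 2)*(w + 6)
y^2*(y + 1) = y^3 + y^2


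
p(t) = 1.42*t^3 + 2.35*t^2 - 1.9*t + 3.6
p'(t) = 4.26*t^2 + 4.7*t - 1.9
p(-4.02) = -43.04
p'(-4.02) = 48.05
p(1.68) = 13.77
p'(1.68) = 18.02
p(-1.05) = 6.54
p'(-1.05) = -2.14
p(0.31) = 3.28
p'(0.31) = -0.03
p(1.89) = 17.99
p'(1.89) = 22.20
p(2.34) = 30.22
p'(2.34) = 32.42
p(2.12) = 23.66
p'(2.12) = 27.21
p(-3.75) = -31.11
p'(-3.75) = 40.38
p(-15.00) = -4231.65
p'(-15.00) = 886.10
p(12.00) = 2772.96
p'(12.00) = 667.94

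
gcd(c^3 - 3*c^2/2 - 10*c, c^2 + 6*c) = c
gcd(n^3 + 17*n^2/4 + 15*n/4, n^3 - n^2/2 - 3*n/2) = n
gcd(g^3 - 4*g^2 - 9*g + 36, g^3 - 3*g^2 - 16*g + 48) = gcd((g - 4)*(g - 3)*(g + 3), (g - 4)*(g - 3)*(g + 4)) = g^2 - 7*g + 12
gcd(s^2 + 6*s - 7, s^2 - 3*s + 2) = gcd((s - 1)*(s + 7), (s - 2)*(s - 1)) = s - 1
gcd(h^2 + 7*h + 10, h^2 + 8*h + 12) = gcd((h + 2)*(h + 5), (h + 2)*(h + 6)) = h + 2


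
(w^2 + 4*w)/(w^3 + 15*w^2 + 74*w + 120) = w/(w^2 + 11*w + 30)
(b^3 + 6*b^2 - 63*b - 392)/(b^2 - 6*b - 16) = (b^2 + 14*b + 49)/(b + 2)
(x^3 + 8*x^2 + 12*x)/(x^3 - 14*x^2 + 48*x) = (x^2 + 8*x + 12)/(x^2 - 14*x + 48)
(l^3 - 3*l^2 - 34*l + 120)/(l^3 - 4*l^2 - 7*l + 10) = (l^2 + 2*l - 24)/(l^2 + l - 2)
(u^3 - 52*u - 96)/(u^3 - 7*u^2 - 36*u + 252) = (u^2 - 6*u - 16)/(u^2 - 13*u + 42)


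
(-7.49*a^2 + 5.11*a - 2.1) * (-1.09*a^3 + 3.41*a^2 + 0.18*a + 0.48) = 8.1641*a^5 - 31.1108*a^4 + 18.3659*a^3 - 9.8364*a^2 + 2.0748*a - 1.008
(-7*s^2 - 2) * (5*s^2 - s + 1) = -35*s^4 + 7*s^3 - 17*s^2 + 2*s - 2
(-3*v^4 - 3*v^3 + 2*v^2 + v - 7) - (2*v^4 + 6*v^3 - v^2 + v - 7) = -5*v^4 - 9*v^3 + 3*v^2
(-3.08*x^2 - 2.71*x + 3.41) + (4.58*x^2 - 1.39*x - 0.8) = 1.5*x^2 - 4.1*x + 2.61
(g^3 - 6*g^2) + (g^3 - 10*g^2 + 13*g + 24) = 2*g^3 - 16*g^2 + 13*g + 24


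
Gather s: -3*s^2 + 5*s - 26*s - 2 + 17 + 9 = -3*s^2 - 21*s + 24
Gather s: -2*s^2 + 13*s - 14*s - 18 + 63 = -2*s^2 - s + 45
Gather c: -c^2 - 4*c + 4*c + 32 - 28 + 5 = 9 - c^2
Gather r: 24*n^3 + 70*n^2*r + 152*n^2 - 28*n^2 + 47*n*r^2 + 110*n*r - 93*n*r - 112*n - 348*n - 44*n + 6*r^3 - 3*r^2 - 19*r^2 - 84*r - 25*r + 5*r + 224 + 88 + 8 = 24*n^3 + 124*n^2 - 504*n + 6*r^3 + r^2*(47*n - 22) + r*(70*n^2 + 17*n - 104) + 320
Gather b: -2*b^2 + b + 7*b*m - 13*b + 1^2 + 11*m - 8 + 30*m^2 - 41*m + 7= -2*b^2 + b*(7*m - 12) + 30*m^2 - 30*m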